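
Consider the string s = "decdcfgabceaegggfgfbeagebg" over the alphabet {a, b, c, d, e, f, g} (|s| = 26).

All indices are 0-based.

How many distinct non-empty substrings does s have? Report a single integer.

sorted suffixes:
  #0 SA[0]=7  'abceaegggfgfbeagebg'
  #1 SA[1]=11  'aegggfgfbeagebg'
  #2 SA[2]=21  'agebg'
  #3 SA[3]=8  'bceaegggfgfbeagebg'
  #4 SA[4]=19  'beagebg'
  #5 SA[5]=24  'bg'
  #6 SA[6]=2  'cdcfgabceaegggfgfbeagebg'
  #7 SA[7]=9  'ceaegggfgfbeagebg'
  #8 SA[8]=4  'cfgabceaegggfgfbeagebg'
  #9 SA[9]=3  'dcfgabceaegggfgfbeagebg'
  #10 SA[10]=0  'decdcfgabceaegggfgfbeagebg'
  #11 SA[11]=10  'eaegggfgfbeagebg'
  #12 SA[12]=20  'eagebg'
  #13 SA[13]=23  'ebg'
  #14 SA[14]=1  'ecdcfgabceaegggfgfbeagebg'
  #15 SA[15]=12  'egggfgfbeagebg'
  #16 SA[16]=18  'fbeagebg'
  #17 SA[17]=5  'fgabceaegggfgfbeagebg'
  #18 SA[18]=16  'fgfbeagebg'
  #19 SA[19]=25  'g'
  #20 SA[20]=6  'gabceaegggfgfbeagebg'
  #21 SA[21]=22  'gebg'
  #22 SA[22]=17  'gfbeagebg'
  #23 SA[23]=15  'gfgfbeagebg'
  #24 SA[24]=14  'ggfgfbeagebg'
  #25 SA[25]=13  'gggfgfbeagebg'

SA = [7, 11, 21, 8, 19, 24, 2, 9, 4, 3, 0, 10, 20, 23, 1, 12, 18, 5, 16, 25, 6, 22, 17, 15, 14, 13]
[i] adj suffixes → lcp
  [1] 7/11 → 1 ('a')
  [2] 11/21 → 1 ('a')
  [3] 21/8 → 0 ('')
  [4] 8/19 → 1 ('b')
  [5] 19/24 → 1 ('b')
  [6] 24/2 → 0 ('')
  [7] 2/9 → 1 ('c')
  [8] 9/4 → 1 ('c')
  [9] 4/3 → 0 ('')
  [10] 3/0 → 1 ('d')
  [11] 0/10 → 0 ('')
  [12] 10/20 → 2 ('ea')
  [13] 20/23 → 1 ('e')
  [14] 23/1 → 1 ('e')
  [15] 1/12 → 1 ('e')
  [16] 12/18 → 0 ('')
  [17] 18/5 → 1 ('f')
  [18] 5/16 → 2 ('fg')
  [19] 16/25 → 0 ('')
  [20] 25/6 → 1 ('g')
  [21] 6/22 → 1 ('g')
  [22] 22/17 → 1 ('g')
  [23] 17/15 → 2 ('gf')
  [24] 15/14 → 1 ('g')
  [25] 14/13 → 2 ('gg')

n(n+1)/2 = 26·27/2 = 351
Σ LCP = 0 + 1 + 1 + 0 + 1 + 1 + 0 + 1 + 1 + 0 + 1 + 0 + 2 + 1 + 1 + 1 + 0 + 1 + 2 + 0 + 1 + 1 + 1 + 2 + 1 + 2 = 23
distinct = 351 − 23 = 328

328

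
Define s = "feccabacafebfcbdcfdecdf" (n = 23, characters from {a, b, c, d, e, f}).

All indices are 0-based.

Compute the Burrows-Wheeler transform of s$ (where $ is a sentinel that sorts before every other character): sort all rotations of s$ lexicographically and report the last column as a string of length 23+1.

rank  rotation                  last
    0  $feccabacafebfcbdcfdecdf  f
    1  abacafebfcbdcfdecdf$fecc  c
    2  acafebfcbdcfdecdf$feccab  b
    3  afebfcbdcfdecdf$feccabac  c
    4  bacafebfcbdcfdecdf$fecca  a
    5  bdcfdecdf$feccabacafebfc  c
    6  bfcbdcfdecdf$feccabacafe  e
    7  cabacafebfcbdcfdecdf$fec  c
    8  cafebfcbdcfdecdf$feccaba  a
    9  cbdcfdecdf$feccabacafebf  f
   10  ccabacafebfcbdcfdecdf$fe  e
   11  cdf$feccabacafebfcbdcfde  e
   12  cfdecdf$feccabacafebfcbd  d
   13  dcfdecdf$feccabacafebfcb  b
   14  decdf$feccabacafebfcbdcf  f
   15  df$feccabacafebfcbdcfdec  c
   16  ebfcbdcfdecdf$feccabacaf  f
   17  eccabacafebfcbdcfdecdf$f  f
   18  ecdf$feccabacafebfcbdcfd  d
   19  f$feccabacafebfcbdcfdecd  d
   20  fcbdcfdecdf$feccabacafeb  b
   21  fdecdf$feccabacafebfcbdc  c
   22  febfcbdcfdecdf$feccabaca  a
   23  feccabacafebfcbdcfdecdf$  $

fcbcacecafeedbfcffddbca$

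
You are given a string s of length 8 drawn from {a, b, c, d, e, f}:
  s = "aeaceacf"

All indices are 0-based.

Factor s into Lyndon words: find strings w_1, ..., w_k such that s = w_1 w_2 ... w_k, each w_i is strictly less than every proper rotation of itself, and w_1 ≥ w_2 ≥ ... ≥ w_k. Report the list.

emit factor 1: 'ae' (i=0, period=2)
emit factor 2: 'aceacf' (i=2, period=6)

["ae", "aceacf"]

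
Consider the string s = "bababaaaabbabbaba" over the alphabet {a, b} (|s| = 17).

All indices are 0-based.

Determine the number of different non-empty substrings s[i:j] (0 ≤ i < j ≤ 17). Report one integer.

113

rank→(start, suffix):
  0 → (16, 'a')
  1 → (5, 'aaaabbabbaba')
  2 → (6, 'aaabbabbaba')
  3 → (7, 'aabbabbaba')
  4 → (14, 'aba')
  5 → (3, 'abaaaabbabbaba')
  6 → (1, 'ababaaaabbabbaba')
  7 → (11, 'abbaba')
  8 → (8, 'abbabbaba')
  9 → (15, 'ba')
  10 → (4, 'baaaabbabbaba')
  11 → (13, 'baba')
  12 → (2, 'babaaaabbabbaba')
  13 → (0, 'bababaaaabbabbaba')
  14 → (10, 'babbaba')
  15 → (12, 'bbaba')
  16 → (9, 'bbabbaba')

SA = [16, 5, 6, 7, 14, 3, 1, 11, 8, 15, 4, 13, 2, 0, 10, 12, 9]
[i] adj suffixes → lcp
  [1] 16/5 → 1 ('a')
  [2] 5/6 → 3 ('aaa')
  [3] 6/7 → 2 ('aa')
  [4] 7/14 → 1 ('a')
  [5] 14/3 → 3 ('aba')
  [6] 3/1 → 3 ('aba')
  [7] 1/11 → 2 ('ab')
  [8] 11/8 → 5 ('abbab')
  [9] 8/15 → 0 ('')
  [10] 15/4 → 2 ('ba')
  [11] 4/13 → 2 ('ba')
  [12] 13/2 → 4 ('baba')
  [13] 2/0 → 4 ('baba')
  [14] 0/10 → 3 ('bab')
  [15] 10/12 → 1 ('b')
  [16] 12/9 → 4 ('bbab')

n(n+1)/2 = 17·18/2 = 153
Σ LCP = 0 + 1 + 3 + 2 + 1 + 3 + 3 + 2 + 5 + 0 + 2 + 2 + 4 + 4 + 3 + 1 + 4 = 40
distinct = 153 − 40 = 113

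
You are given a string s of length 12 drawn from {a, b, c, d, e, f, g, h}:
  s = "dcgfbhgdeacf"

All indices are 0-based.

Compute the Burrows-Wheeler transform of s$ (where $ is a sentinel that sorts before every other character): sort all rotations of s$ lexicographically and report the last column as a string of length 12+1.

fefad$gdcghcb

rank  rotation       last
    0  $dcgfbhgdeacf  f
    1  acf$dcgfbhgde  e
    2  bhgdeacf$dcgf  f
    3  cf$dcgfbhgdea  a
    4  cgfbhgdeacf$d  d
    5  dcgfbhgdeacf$  $
    6  deacf$dcgfbhg  g
    7  eacf$dcgfbhgd  d
    8  f$dcgfbhgdeac  c
    9  fbhgdeacf$dcg  g
   10  gdeacf$dcgfbh  h
   11  gfbhgdeacf$dc  c
   12  hgdeacf$dcgfb  b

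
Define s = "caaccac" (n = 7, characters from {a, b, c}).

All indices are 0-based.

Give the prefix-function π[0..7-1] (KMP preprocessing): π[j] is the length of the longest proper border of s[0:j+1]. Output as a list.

π[0] = 0
j=1 s[j]='a': π[1]=0 (border '')
j=2 s[j]='a': π[2]=0 (border '')
j=3 s[j]='c': π[3]=1 (border 'c')
j=4 s[j]='c': k: 1→0; π[4]=1 (border 'c')
j=5 s[j]='a': π[5]=2 (border 'ca')
j=6 s[j]='c': k: 2→0; π[6]=1 (border 'c')

[0, 0, 0, 1, 1, 2, 1]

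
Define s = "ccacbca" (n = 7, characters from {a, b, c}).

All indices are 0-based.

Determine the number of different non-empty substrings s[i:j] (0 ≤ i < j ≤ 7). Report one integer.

rank | idx | suffix
   0 |   6 | a
   1 |   2 | acbca
   2 |   4 | bca
   3 |   5 | ca
   4 |   1 | cacbca
   5 |   3 | cbca
   6 |   0 | ccacbca

SA = [6, 2, 4, 5, 1, 3, 0]
i: (SA[i-1],SA[i]) lcp shared
  1: (6,2) 1 'a'
  2: (2,4) 0 ''
  3: (4,5) 0 ''
  4: (5,1) 2 'ca'
  5: (1,3) 1 'c'
  6: (3,0) 1 'c'

n(n+1)/2 = 7·8/2 = 28
Σ LCP = 0 + 1 + 0 + 0 + 2 + 1 + 1 = 5
distinct = 28 − 5 = 23

23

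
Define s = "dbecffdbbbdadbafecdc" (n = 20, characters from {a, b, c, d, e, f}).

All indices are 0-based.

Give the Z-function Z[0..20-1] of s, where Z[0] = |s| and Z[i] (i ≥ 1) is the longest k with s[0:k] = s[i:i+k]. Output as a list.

Z[0]=20
i=1: outside box; Z[1]=0
i=2: outside box; Z[2]=0
i=3: outside box; Z[3]=0
i=4: outside box; Z[4]=0
i=5: outside box; Z[5]=0
i=6: outside box; Z[6]=2 grow→box=[6,8)
i=7: min(r-i=1, Z[1]=0)=0; Z[7]=0
i=8: outside box; Z[8]=0
i=9: outside box; Z[9]=0
i=10: outside box; Z[10]=1 grow→box=[10,11)
i=11: outside box; Z[11]=0
i=12: outside box; Z[12]=2 grow→box=[12,14)
i=13: min(r-i=1, Z[1]=0)=0; Z[13]=0
i=14: outside box; Z[14]=0
i=15: outside box; Z[15]=0
i=16: outside box; Z[16]=0
i=17: outside box; Z[17]=0
i=18: outside box; Z[18]=1 grow→box=[18,19)
i=19: outside box; Z[19]=0

[20, 0, 0, 0, 0, 0, 2, 0, 0, 0, 1, 0, 2, 0, 0, 0, 0, 0, 1, 0]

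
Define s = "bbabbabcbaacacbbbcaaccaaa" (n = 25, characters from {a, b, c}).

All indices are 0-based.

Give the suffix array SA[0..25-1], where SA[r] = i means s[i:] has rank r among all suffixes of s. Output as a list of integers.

[24, 23, 22, 9, 18, 2, 5, 10, 12, 19, 8, 1, 4, 0, 3, 14, 15, 16, 6, 21, 17, 11, 7, 13, 20]

rank | idx | suffix
   0 |  24 | a
   1 |  23 | aa
   2 |  22 | aaa
   3 |   9 | aacacbbbcaaccaaa
   4 |  18 | aaccaaa
   5 |   2 | abbabcbaacacbbbcaaccaaa
   6 |   5 | abcbaacacbbbcaaccaaa
   7 |  10 | acacbbbcaaccaaa
   8 |  12 | acbbbcaaccaaa
   9 |  19 | accaaa
  10 |   8 | baacacbbbcaaccaaa
  11 |   1 | babbabcbaacacbbbcaaccaaa
  12 |   4 | babcbaacacbbbcaaccaaa
  13 |   0 | bbabbabcbaacacbbbcaaccaaa
  14 |   3 | bbabcbaacacbbbcaaccaaa
  15 |  14 | bbbcaaccaaa
  16 |  15 | bbcaaccaaa
  17 |  16 | bcaaccaaa
  18 |   6 | bcbaacacbbbcaaccaaa
  19 |  21 | caaa
  20 |  17 | caaccaaa
  21 |  11 | cacbbbcaaccaaa
  22 |   7 | cbaacacbbbcaaccaaa
  23 |  13 | cbbbcaaccaaa
  24 |  20 | ccaaa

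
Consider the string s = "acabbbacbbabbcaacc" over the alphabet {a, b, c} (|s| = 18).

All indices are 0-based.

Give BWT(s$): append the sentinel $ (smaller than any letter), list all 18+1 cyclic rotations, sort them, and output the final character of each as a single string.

cccb$babbcbaabcbaaa

rank  rotation             last
    0  $acabbbacbbabbcaacc  c
    1  aacc$acabbbacbbabbc  c
    2  abbbacbbabbcaacc$ac  c
    3  abbcaacc$acabbbacbb  b
    4  acabbbacbbabbcaacc$  $
    5  acbbabbcaacc$acabbb  b
    6  acc$acabbbacbbabbca  a
    7  babbcaacc$acabbbacb  b
    8  bacbbabbcaacc$acabb  b
    9  bbabbcaacc$acabbbac  c
   10  bbacbbabbcaacc$acab  b
   11  bbbacbbabbcaacc$aca  a
   12  bbcaacc$acabbbacbba  a
   13  bcaacc$acabbbacbbab  b
   14  c$acabbbacbbabbcaac  c
   15  caacc$acabbbacbbabb  b
   16  cabbbacbbabbcaacc$a  a
   17  cbbabbcaacc$acabbba  a
   18  cc$acabbbacbbabbcaa  a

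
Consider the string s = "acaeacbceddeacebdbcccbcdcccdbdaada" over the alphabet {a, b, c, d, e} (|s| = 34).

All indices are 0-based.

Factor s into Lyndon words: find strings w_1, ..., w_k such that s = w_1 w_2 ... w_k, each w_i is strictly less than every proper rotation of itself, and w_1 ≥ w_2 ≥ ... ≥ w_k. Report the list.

["acaeacbceddeacebdbcccbcdcccdbd", "aad", "a"]

emit factor 1: 'acaeacbceddeacebdbcccbcdcccdbd' (i=0, period=30)
emit factor 2: 'aad' (i=30, period=3)
emit factor 3: 'a' (i=33, period=1)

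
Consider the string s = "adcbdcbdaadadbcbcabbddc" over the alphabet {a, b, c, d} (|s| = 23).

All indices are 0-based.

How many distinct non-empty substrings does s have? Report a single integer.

244

rank→(start, suffix):
  0 → (8, 'aadadbcbcabbddc')
  1 → (17, 'abbddc')
  2 → (9, 'adadbcbcabbddc')
  3 → (11, 'adbcbcabbddc')
  4 → (0, 'adcbdcbdaadadbcbcabbddc')
  5 → (18, 'bbddc')
  6 → (15, 'bcabbddc')
  7 → (13, 'bcbcabbddc')
  8 → (6, 'bdaadadbcbcabbddc')
  9 → (3, 'bdcbdaadadbcbcabbddc')
  10 → (19, 'bddc')
  11 → (22, 'c')
  12 → (16, 'cabbddc')
  13 → (14, 'cbcabbddc')
  14 → (5, 'cbdaadadbcbcabbddc')
  15 → (2, 'cbdcbdaadadbcbcabbddc')
  16 → (7, 'daadadbcbcabbddc')
  17 → (10, 'dadbcbcabbddc')
  18 → (12, 'dbcbcabbddc')
  19 → (21, 'dc')
  20 → (4, 'dcbdaadadbcbcabbddc')
  21 → (1, 'dcbdcbdaadadbcbcabbddc')
  22 → (20, 'ddc')

SA = [8, 17, 9, 11, 0, 18, 15, 13, 6, 3, 19, 22, 16, 14, 5, 2, 7, 10, 12, 21, 4, 1, 20]
rank  pair      lcp
   1  s[8:],s[17:]  1  'a'
   2  s[17:],s[9:]  1  'a'
   3  s[9:],s[11:]  2  'ad'
   4  s[11:],s[0:]  2  'ad'
   5  s[0:],s[18:]  0  ''
   6  s[18:],s[15:]  1  'b'
   7  s[15:],s[13:]  2  'bc'
   8  s[13:],s[6:]  1  'b'
   9  s[6:],s[3:]  2  'bd'
  10  s[3:],s[19:]  2  'bd'
  11  s[19:],s[22:]  0  ''
  12  s[22:],s[16:]  1  'c'
  13  s[16:],s[14:]  1  'c'
  14  s[14:],s[5:]  2  'cb'
  15  s[5:],s[2:]  3  'cbd'
  16  s[2:],s[7:]  0  ''
  17  s[7:],s[10:]  2  'da'
  18  s[10:],s[12:]  1  'd'
  19  s[12:],s[21:]  1  'd'
  20  s[21:],s[4:]  2  'dc'
  21  s[4:],s[1:]  4  'dcbd'
  22  s[1:],s[20:]  1  'd'

n(n+1)/2 = 23·24/2 = 276
Σ LCP = 0 + 1 + 1 + 2 + 2 + 0 + 1 + 2 + 1 + 2 + 2 + 0 + 1 + 1 + 2 + 3 + 0 + 2 + 1 + 1 + 2 + 4 + 1 = 32
distinct = 276 − 32 = 244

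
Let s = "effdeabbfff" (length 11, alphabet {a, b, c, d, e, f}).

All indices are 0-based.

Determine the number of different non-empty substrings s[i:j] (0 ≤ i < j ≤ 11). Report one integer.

sorted suffixes:
  #0 SA[0]=5  'abbfff'
  #1 SA[1]=6  'bbfff'
  #2 SA[2]=7  'bfff'
  #3 SA[3]=3  'deabbfff'
  #4 SA[4]=4  'eabbfff'
  #5 SA[5]=0  'effdeabbfff'
  #6 SA[6]=10  'f'
  #7 SA[7]=2  'fdeabbfff'
  #8 SA[8]=9  'ff'
  #9 SA[9]=1  'ffdeabbfff'
  #10 SA[10]=8  'fff'

SA = [5, 6, 7, 3, 4, 0, 10, 2, 9, 1, 8]
[i] adj suffixes → lcp
  [1] 5/6 → 0 ('')
  [2] 6/7 → 1 ('b')
  [3] 7/3 → 0 ('')
  [4] 3/4 → 0 ('')
  [5] 4/0 → 1 ('e')
  [6] 0/10 → 0 ('')
  [7] 10/2 → 1 ('f')
  [8] 2/9 → 1 ('f')
  [9] 9/1 → 2 ('ff')
  [10] 1/8 → 2 ('ff')

n(n+1)/2 = 11·12/2 = 66
Σ LCP = 0 + 0 + 1 + 0 + 0 + 1 + 0 + 1 + 1 + 2 + 2 = 8
distinct = 66 − 8 = 58

58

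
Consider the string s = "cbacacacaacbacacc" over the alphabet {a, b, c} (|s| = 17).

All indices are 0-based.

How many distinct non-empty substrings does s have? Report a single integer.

rank→(start, suffix):
  0 → (8, 'aacbacacc')
  1 → (6, 'acaacbacacc')
  2 → (4, 'acacaacbacacc')
  3 → (2, 'acacacaacbacacc')
  4 → (12, 'acacc')
  5 → (9, 'acbacacc')
  6 → (14, 'acc')
  7 → (1, 'bacacacaacbacacc')
  8 → (11, 'bacacc')
  9 → (16, 'c')
  10 → (7, 'caacbacacc')
  11 → (5, 'cacaacbacacc')
  12 → (3, 'cacacaacbacacc')
  13 → (13, 'cacc')
  14 → (0, 'cbacacacaacbacacc')
  15 → (10, 'cbacacc')
  16 → (15, 'cc')

SA = [8, 6, 4, 2, 12, 9, 14, 1, 11, 16, 7, 5, 3, 13, 0, 10, 15]
rank  pair      lcp
   1  s[8:],s[6:]  1  'a'
   2  s[6:],s[4:]  3  'aca'
   3  s[4:],s[2:]  5  'acaca'
   4  s[2:],s[12:]  4  'acac'
   5  s[12:],s[9:]  2  'ac'
   6  s[9:],s[14:]  2  'ac'
   7  s[14:],s[1:]  0  ''
   8  s[1:],s[11:]  5  'bacac'
   9  s[11:],s[16:]  0  ''
  10  s[16:],s[7:]  1  'c'
  11  s[7:],s[5:]  2  'ca'
  12  s[5:],s[3:]  4  'caca'
  13  s[3:],s[13:]  3  'cac'
  14  s[13:],s[0:]  1  'c'
  15  s[0:],s[10:]  6  'cbacac'
  16  s[10:],s[15:]  1  'c'

n(n+1)/2 = 17·18/2 = 153
Σ LCP = 0 + 1 + 3 + 5 + 4 + 2 + 2 + 0 + 5 + 0 + 1 + 2 + 4 + 3 + 1 + 6 + 1 = 40
distinct = 153 − 40 = 113

113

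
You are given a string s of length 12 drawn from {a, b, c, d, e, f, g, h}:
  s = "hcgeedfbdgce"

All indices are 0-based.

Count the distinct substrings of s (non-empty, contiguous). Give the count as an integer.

73

rank | idx | suffix
   0 |   7 | bdgce
   1 |  10 | ce
   2 |   1 | cgeedfbdgce
   3 |   5 | dfbdgce
   4 |   8 | dgce
   5 |  11 | e
   6 |   4 | edfbdgce
   7 |   3 | eedfbdgce
   8 |   6 | fbdgce
   9 |   9 | gce
  10 |   2 | geedfbdgce
  11 |   0 | hcgeedfbdgce

SA = [7, 10, 1, 5, 8, 11, 4, 3, 6, 9, 2, 0]
rank  pair      lcp
   1  s[7:],s[10:]  0  ''
   2  s[10:],s[1:]  1  'c'
   3  s[1:],s[5:]  0  ''
   4  s[5:],s[8:]  1  'd'
   5  s[8:],s[11:]  0  ''
   6  s[11:],s[4:]  1  'e'
   7  s[4:],s[3:]  1  'e'
   8  s[3:],s[6:]  0  ''
   9  s[6:],s[9:]  0  ''
  10  s[9:],s[2:]  1  'g'
  11  s[2:],s[0:]  0  ''

n(n+1)/2 = 12·13/2 = 78
Σ LCP = 0 + 0 + 1 + 0 + 1 + 0 + 1 + 1 + 0 + 0 + 1 + 0 = 5
distinct = 78 − 5 = 73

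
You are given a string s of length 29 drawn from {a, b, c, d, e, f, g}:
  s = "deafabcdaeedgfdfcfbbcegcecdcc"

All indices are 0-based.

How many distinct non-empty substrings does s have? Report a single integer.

410

sorted suffixes:
  #0 SA[0]=4  'abcdaeedgfdfcfbbcegcecdcc'
  #1 SA[1]=8  'aeedgfdfcfbbcegcecdcc'
  #2 SA[2]=2  'afabcdaeedgfdfcfbbcegcecdcc'
  #3 SA[3]=18  'bbcegcecdcc'
  #4 SA[4]=5  'bcdaeedgfdfcfbbcegcecdcc'
  #5 SA[5]=19  'bcegcecdcc'
  #6 SA[6]=28  'c'
  #7 SA[7]=27  'cc'
  #8 SA[8]=6  'cdaeedgfdfcfbbcegcecdcc'
  #9 SA[9]=25  'cdcc'
  #10 SA[10]=23  'cecdcc'
  #11 SA[11]=20  'cegcecdcc'
  #12 SA[12]=16  'cfbbcegcecdcc'
  #13 SA[13]=7  'daeedgfdfcfbbcegcecdcc'
  #14 SA[14]=26  'dcc'
  #15 SA[15]=0  'deafabcdaeedgfdfcfbbcegcecdcc'
  #16 SA[16]=14  'dfcfbbcegcecdcc'
  #17 SA[17]=11  'dgfdfcfbbcegcecdcc'
  #18 SA[18]=1  'eafabcdaeedgfdfcfbbcegcecdcc'
  #19 SA[19]=24  'ecdcc'
  #20 SA[20]=10  'edgfdfcfbbcegcecdcc'
  #21 SA[21]=9  'eedgfdfcfbbcegcecdcc'
  #22 SA[22]=21  'egcecdcc'
  #23 SA[23]=3  'fabcdaeedgfdfcfbbcegcecdcc'
  #24 SA[24]=17  'fbbcegcecdcc'
  #25 SA[25]=15  'fcfbbcegcecdcc'
  #26 SA[26]=13  'fdfcfbbcegcecdcc'
  #27 SA[27]=22  'gcecdcc'
  #28 SA[28]=12  'gfdfcfbbcegcecdcc'

SA = [4, 8, 2, 18, 5, 19, 28, 27, 6, 25, 23, 20, 16, 7, 26, 0, 14, 11, 1, 24, 10, 9, 21, 3, 17, 15, 13, 22, 12]
i: (SA[i-1],SA[i]) lcp shared
  1: (4,8) 1 'a'
  2: (8,2) 1 'a'
  3: (2,18) 0 ''
  4: (18,5) 1 'b'
  5: (5,19) 2 'bc'
  6: (19,28) 0 ''
  7: (28,27) 1 'c'
  8: (27,6) 1 'c'
  9: (6,25) 2 'cd'
  10: (25,23) 1 'c'
  11: (23,20) 2 'ce'
  12: (20,16) 1 'c'
  13: (16,7) 0 ''
  14: (7,26) 1 'd'
  15: (26,0) 1 'd'
  16: (0,14) 1 'd'
  17: (14,11) 1 'd'
  18: (11,1) 0 ''
  19: (1,24) 1 'e'
  20: (24,10) 1 'e'
  21: (10,9) 1 'e'
  22: (9,21) 1 'e'
  23: (21,3) 0 ''
  24: (3,17) 1 'f'
  25: (17,15) 1 'f'
  26: (15,13) 1 'f'
  27: (13,22) 0 ''
  28: (22,12) 1 'g'

n(n+1)/2 = 29·30/2 = 435
Σ LCP = 0 + 1 + 1 + 0 + 1 + 2 + 0 + 1 + 1 + 2 + 1 + 2 + 1 + 0 + 1 + 1 + 1 + 1 + 0 + 1 + 1 + 1 + 1 + 0 + 1 + 1 + 1 + 0 + 1 = 25
distinct = 435 − 25 = 410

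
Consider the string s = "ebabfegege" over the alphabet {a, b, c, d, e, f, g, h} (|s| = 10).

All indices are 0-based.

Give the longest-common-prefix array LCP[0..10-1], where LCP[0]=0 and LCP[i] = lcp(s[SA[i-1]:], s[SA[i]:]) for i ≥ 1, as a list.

sorted suffixes:
  #0 SA[0]=2  'abfegege'
  #1 SA[1]=1  'babfegege'
  #2 SA[2]=3  'bfegege'
  #3 SA[3]=9  'e'
  #4 SA[4]=0  'ebabfegege'
  #5 SA[5]=7  'ege'
  #6 SA[6]=5  'egege'
  #7 SA[7]=4  'fegege'
  #8 SA[8]=8  'ge'
  #9 SA[9]=6  'gege'

SA = [2, 1, 3, 9, 0, 7, 5, 4, 8, 6]
[i] adj suffixes → lcp
  [1] 2/1 → 0 ('')
  [2] 1/3 → 1 ('b')
  [3] 3/9 → 0 ('')
  [4] 9/0 → 1 ('e')
  [5] 0/7 → 1 ('e')
  [6] 7/5 → 3 ('ege')
  [7] 5/4 → 0 ('')
  [8] 4/8 → 0 ('')
  [9] 8/6 → 2 ('ge')

[0, 0, 1, 0, 1, 1, 3, 0, 0, 2]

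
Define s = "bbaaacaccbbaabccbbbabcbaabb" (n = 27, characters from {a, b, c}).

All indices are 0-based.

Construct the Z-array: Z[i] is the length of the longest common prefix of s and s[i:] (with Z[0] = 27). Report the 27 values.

Z[0]=27
i=1: i≥r, start 0; Z[1]=1 scan→box=[1,2)
i=2: i≥r, start 0; Z[2]=0
i=3: i≥r, start 0; Z[3]=0
i=4: i≥r, start 0; Z[4]=0
i=5: i≥r, start 0; Z[5]=0
i=6: i≥r, start 0; Z[6]=0
i=7: i≥r, start 0; Z[7]=0
i=8: i≥r, start 0; Z[8]=0
i=9: i≥r, start 0; Z[9]=4 scan→box=[9,13)
i=10: min(r-i=3, Z[1]=1)=1; Z[10]=1
i=11: min(r-i=2, Z[2]=0)=0; Z[11]=0
i=12: min(r-i=1, Z[3]=0)=0; Z[12]=0
i=13: i≥r, start 0; Z[13]=1 scan→box=[13,14)
i=14: i≥r, start 0; Z[14]=0
i=15: i≥r, start 0; Z[15]=0
i=16: i≥r, start 0; Z[16]=2 scan→box=[16,18)
i=17: min(r-i=1, Z[1]=1)=1; Z[17]=3 scan→box=[17,20)
i=18: min(r-i=2, Z[1]=1)=1; Z[18]=1
i=19: min(r-i=1, Z[2]=0)=0; Z[19]=0
i=20: i≥r, start 0; Z[20]=1 scan→box=[20,21)
i=21: i≥r, start 0; Z[21]=0
i=22: i≥r, start 0; Z[22]=1 scan→box=[22,23)
i=23: i≥r, start 0; Z[23]=0
i=24: i≥r, start 0; Z[24]=0
i=25: i≥r, start 0; Z[25]=2 scan→box=[25,27)
i=26: min(r-i=1, Z[1]=1)=1; Z[26]=1

[27, 1, 0, 0, 0, 0, 0, 0, 0, 4, 1, 0, 0, 1, 0, 0, 2, 3, 1, 0, 1, 0, 1, 0, 0, 2, 1]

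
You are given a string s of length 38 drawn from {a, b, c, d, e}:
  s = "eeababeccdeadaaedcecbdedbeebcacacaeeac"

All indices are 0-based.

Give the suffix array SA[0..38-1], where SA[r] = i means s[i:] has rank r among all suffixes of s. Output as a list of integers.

[13, 2, 4, 36, 29, 31, 11, 14, 33, 3, 27, 20, 5, 24, 37, 28, 30, 32, 19, 7, 8, 17, 12, 23, 16, 9, 21, 1, 35, 10, 26, 18, 6, 22, 15, 0, 34, 25]

sorted suffixes:
  #0 SA[0]=13  'aaedcecbdedbeebcacacaeeac'
  #1 SA[1]=2  'ababeccdeadaaedcecbdedbeebcacacaeeac'
  #2 SA[2]=4  'abeccdeadaaedcecbdedbeebcacacaeeac'
  #3 SA[3]=36  'ac'
  #4 SA[4]=29  'acacaeeac'
  #5 SA[5]=31  'acaeeac'
  #6 SA[6]=11  'adaaedcecbdedbeebcacacaeeac'
  #7 SA[7]=14  'aedcecbdedbeebcacacaeeac'
  #8 SA[8]=33  'aeeac'
  #9 SA[9]=3  'babeccdeadaaedcecbdedbeebcacacaeeac'
  #10 SA[10]=27  'bcacacaeeac'
  #11 SA[11]=20  'bdedbeebcacacaeeac'
  #12 SA[12]=5  'beccdeadaaedcecbdedbeebcacacaeeac'
  #13 SA[13]=24  'beebcacacaeeac'
  #14 SA[14]=37  'c'
  #15 SA[15]=28  'cacacaeeac'
  #16 SA[16]=30  'cacaeeac'
  #17 SA[17]=32  'caeeac'
  #18 SA[18]=19  'cbdedbeebcacacaeeac'
  #19 SA[19]=7  'ccdeadaaedcecbdedbeebcacacaeeac'
  #20 SA[20]=8  'cdeadaaedcecbdedbeebcacacaeeac'
  #21 SA[21]=17  'cecbdedbeebcacacaeeac'
  #22 SA[22]=12  'daaedcecbdedbeebcacacaeeac'
  #23 SA[23]=23  'dbeebcacacaeeac'
  #24 SA[24]=16  'dcecbdedbeebcacacaeeac'
  #25 SA[25]=9  'deadaaedcecbdedbeebcacacaeeac'
  #26 SA[26]=21  'dedbeebcacacaeeac'
  #27 SA[27]=1  'eababeccdeadaaedcecbdedbeebcacacaeeac'
  #28 SA[28]=35  'eac'
  #29 SA[29]=10  'eadaaedcecbdedbeebcacacaeeac'
  #30 SA[30]=26  'ebcacacaeeac'
  #31 SA[31]=18  'ecbdedbeebcacacaeeac'
  #32 SA[32]=6  'eccdeadaaedcecbdedbeebcacacaeeac'
  #33 SA[33]=22  'edbeebcacacaeeac'
  #34 SA[34]=15  'edcecbdedbeebcacacaeeac'
  #35 SA[35]=0  'eeababeccdeadaaedcecbdedbeebcacacaeeac'
  #36 SA[36]=34  'eeac'
  #37 SA[37]=25  'eebcacacaeeac'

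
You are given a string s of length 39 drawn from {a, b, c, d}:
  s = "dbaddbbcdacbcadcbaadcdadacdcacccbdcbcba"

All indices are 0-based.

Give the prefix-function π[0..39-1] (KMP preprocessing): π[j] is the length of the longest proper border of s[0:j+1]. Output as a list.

π[0] = 0
j=1 s[j]='b': π[1]=0 (border '')
j=2 s[j]='a': π[2]=0 (border '')
j=3 s[j]='d': π[3]=1 (border 'd')
j=4 s[j]='d': k: 1→0; π[4]=1 (border 'd')
j=5 s[j]='b': π[5]=2 (border 'db')
j=6 s[j]='b': k: 2→0; π[6]=0 (border '')
j=7 s[j]='c': π[7]=0 (border '')
j=8 s[j]='d': π[8]=1 (border 'd')
j=9 s[j]='a': k: 1→0; π[9]=0 (border '')
j=10 s[j]='c': π[10]=0 (border '')
j=11 s[j]='b': π[11]=0 (border '')
j=12 s[j]='c': π[12]=0 (border '')
j=13 s[j]='a': π[13]=0 (border '')
j=14 s[j]='d': π[14]=1 (border 'd')
j=15 s[j]='c': k: 1→0; π[15]=0 (border '')
j=16 s[j]='b': π[16]=0 (border '')
j=17 s[j]='a': π[17]=0 (border '')
j=18 s[j]='a': π[18]=0 (border '')
j=19 s[j]='d': π[19]=1 (border 'd')
j=20 s[j]='c': k: 1→0; π[20]=0 (border '')
j=21 s[j]='d': π[21]=1 (border 'd')
j=22 s[j]='a': k: 1→0; π[22]=0 (border '')
j=23 s[j]='d': π[23]=1 (border 'd')
j=24 s[j]='a': k: 1→0; π[24]=0 (border '')
j=25 s[j]='c': π[25]=0 (border '')
j=26 s[j]='d': π[26]=1 (border 'd')
j=27 s[j]='c': k: 1→0; π[27]=0 (border '')
j=28 s[j]='a': π[28]=0 (border '')
j=29 s[j]='c': π[29]=0 (border '')
j=30 s[j]='c': π[30]=0 (border '')
j=31 s[j]='c': π[31]=0 (border '')
j=32 s[j]='b': π[32]=0 (border '')
j=33 s[j]='d': π[33]=1 (border 'd')
j=34 s[j]='c': k: 1→0; π[34]=0 (border '')
j=35 s[j]='b': π[35]=0 (border '')
j=36 s[j]='c': π[36]=0 (border '')
j=37 s[j]='b': π[37]=0 (border '')
j=38 s[j]='a': π[38]=0 (border '')

[0, 0, 0, 1, 1, 2, 0, 0, 1, 0, 0, 0, 0, 0, 1, 0, 0, 0, 0, 1, 0, 1, 0, 1, 0, 0, 1, 0, 0, 0, 0, 0, 0, 1, 0, 0, 0, 0, 0]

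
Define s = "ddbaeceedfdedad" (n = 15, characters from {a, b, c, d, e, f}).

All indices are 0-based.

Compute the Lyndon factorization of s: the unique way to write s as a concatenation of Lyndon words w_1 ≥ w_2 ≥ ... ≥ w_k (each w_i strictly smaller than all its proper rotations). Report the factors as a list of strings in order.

["d", "d", "b", "aeceedfded", "ad"]

emit factor 1: 'd' (i=0, period=1)
emit factor 2: 'd' (i=1, period=1)
emit factor 3: 'b' (i=2, period=1)
emit factor 4: 'aeceedfded' (i=3, period=10)
emit factor 5: 'ad' (i=13, period=2)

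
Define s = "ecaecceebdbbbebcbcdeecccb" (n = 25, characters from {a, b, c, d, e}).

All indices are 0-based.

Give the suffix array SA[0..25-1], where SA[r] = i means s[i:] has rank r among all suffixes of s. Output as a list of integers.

sorted suffixes:
  #0 SA[0]=2  'aecceebdbbbebcbcdeecccb'
  #1 SA[1]=24  'b'
  #2 SA[2]=10  'bbbebcbcdeecccb'
  #3 SA[3]=11  'bbebcbcdeecccb'
  #4 SA[4]=14  'bcbcdeecccb'
  #5 SA[5]=16  'bcdeecccb'
  #6 SA[6]=8  'bdbbbebcbcdeecccb'
  #7 SA[7]=12  'bebcbcdeecccb'
  #8 SA[8]=1  'caecceebdbbbebcbcdeecccb'
  #9 SA[9]=23  'cb'
  #10 SA[10]=15  'cbcdeecccb'
  #11 SA[11]=22  'ccb'
  #12 SA[12]=21  'cccb'
  #13 SA[13]=4  'cceebdbbbebcbcdeecccb'
  #14 SA[14]=17  'cdeecccb'
  #15 SA[15]=5  'ceebdbbbebcbcdeecccb'
  #16 SA[16]=9  'dbbbebcbcdeecccb'
  #17 SA[17]=18  'deecccb'
  #18 SA[18]=13  'ebcbcdeecccb'
  #19 SA[19]=7  'ebdbbbebcbcdeecccb'
  #20 SA[20]=0  'ecaecceebdbbbebcbcdeecccb'
  #21 SA[21]=20  'ecccb'
  #22 SA[22]=3  'ecceebdbbbebcbcdeecccb'
  #23 SA[23]=6  'eebdbbbebcbcdeecccb'
  #24 SA[24]=19  'eecccb'

[2, 24, 10, 11, 14, 16, 8, 12, 1, 23, 15, 22, 21, 4, 17, 5, 9, 18, 13, 7, 0, 20, 3, 6, 19]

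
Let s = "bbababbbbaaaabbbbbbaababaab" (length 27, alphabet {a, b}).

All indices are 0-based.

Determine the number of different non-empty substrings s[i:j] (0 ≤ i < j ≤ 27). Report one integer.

sorted suffixes:
  #0 SA[0]=9  'aaaabbbbbbaababaab'
  #1 SA[1]=10  'aaabbbbbbaababaab'
  #2 SA[2]=24  'aab'
  #3 SA[3]=19  'aababaab'
  #4 SA[4]=11  'aabbbbbbaababaab'
  #5 SA[5]=25  'ab'
  #6 SA[6]=22  'abaab'
  #7 SA[7]=20  'ababaab'
  #8 SA[8]=2  'ababbbbaaaabbbbbbaababaab'
  #9 SA[9]=4  'abbbbaaaabbbbbbaababaab'
  #10 SA[10]=12  'abbbbbbaababaab'
  #11 SA[11]=26  'b'
  #12 SA[12]=8  'baaaabbbbbbaababaab'
  #13 SA[13]=23  'baab'
  #14 SA[14]=18  'baababaab'
  #15 SA[15]=21  'babaab'
  #16 SA[16]=1  'bababbbbaaaabbbbbbaababaab'
  #17 SA[17]=3  'babbbbaaaabbbbbbaababaab'
  #18 SA[18]=7  'bbaaaabbbbbbaababaab'
  #19 SA[19]=17  'bbaababaab'
  #20 SA[20]=0  'bbababbbbaaaabbbbbbaababaab'
  #21 SA[21]=6  'bbbaaaabbbbbbaababaab'
  #22 SA[22]=16  'bbbaababaab'
  #23 SA[23]=5  'bbbbaaaabbbbbbaababaab'
  #24 SA[24]=15  'bbbbaababaab'
  #25 SA[25]=14  'bbbbbaababaab'
  #26 SA[26]=13  'bbbbbbaababaab'

SA = [9, 10, 24, 19, 11, 25, 22, 20, 2, 4, 12, 26, 8, 23, 18, 21, 1, 3, 7, 17, 0, 6, 16, 5, 15, 14, 13]
[i] adj suffixes → lcp
  [1] 9/10 → 3 ('aaa')
  [2] 10/24 → 2 ('aa')
  [3] 24/19 → 3 ('aab')
  [4] 19/11 → 3 ('aab')
  [5] 11/25 → 1 ('a')
  [6] 25/22 → 2 ('ab')
  [7] 22/20 → 3 ('aba')
  [8] 20/2 → 4 ('abab')
  [9] 2/4 → 2 ('ab')
  [10] 4/12 → 5 ('abbbb')
  [11] 12/26 → 0 ('')
  [12] 26/8 → 1 ('b')
  [13] 8/23 → 3 ('baa')
  [14] 23/18 → 4 ('baab')
  [15] 18/21 → 2 ('ba')
  [16] 21/1 → 4 ('baba')
  [17] 1/3 → 3 ('bab')
  [18] 3/7 → 1 ('b')
  [19] 7/17 → 4 ('bbaa')
  [20] 17/0 → 3 ('bba')
  [21] 0/6 → 2 ('bb')
  [22] 6/16 → 5 ('bbbaa')
  [23] 16/5 → 3 ('bbb')
  [24] 5/15 → 6 ('bbbbaa')
  [25] 15/14 → 4 ('bbbb')
  [26] 14/13 → 5 ('bbbbb')

n(n+1)/2 = 27·28/2 = 378
Σ LCP = 0 + 3 + 2 + 3 + 3 + 1 + 2 + 3 + 4 + 2 + 5 + 0 + 1 + 3 + 4 + 2 + 4 + 3 + 1 + 4 + 3 + 2 + 5 + 3 + 6 + 4 + 5 = 78
distinct = 378 − 78 = 300

300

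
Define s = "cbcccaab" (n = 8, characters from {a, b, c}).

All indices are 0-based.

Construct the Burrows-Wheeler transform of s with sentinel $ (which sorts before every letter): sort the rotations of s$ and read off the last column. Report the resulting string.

bcaacc$cb

rank  rotation   last
    0  $cbcccaab  b
    1  aab$cbccc  c
    2  ab$cbccca  a
    3  b$cbcccaa  a
    4  bcccaab$c  c
    5  caab$cbcc  c
    6  cbcccaab$  $
    7  ccaab$cbc  c
    8  cccaab$cb  b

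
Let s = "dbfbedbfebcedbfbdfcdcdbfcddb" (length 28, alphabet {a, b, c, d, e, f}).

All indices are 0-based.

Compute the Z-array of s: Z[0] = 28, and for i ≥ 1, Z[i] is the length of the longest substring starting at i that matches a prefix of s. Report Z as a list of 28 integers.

Z[0]=28
i=1: fresh scan; Z[1]=0
i=2: fresh scan; Z[2]=0
i=3: fresh scan; Z[3]=0
i=4: fresh scan; Z[4]=0
i=5: fresh scan; Z[5]=3 scan→box=[5,8)
i=6: min(r-i=2, Z[1]=0)=0; Z[6]=0
i=7: min(r-i=1, Z[2]=0)=0; Z[7]=0
i=8: fresh scan; Z[8]=0
i=9: fresh scan; Z[9]=0
i=10: fresh scan; Z[10]=0
i=11: fresh scan; Z[11]=0
i=12: fresh scan; Z[12]=4 scan→box=[12,16)
i=13: min(r-i=3, Z[1]=0)=0; Z[13]=0
i=14: min(r-i=2, Z[2]=0)=0; Z[14]=0
i=15: min(r-i=1, Z[3]=0)=0; Z[15]=0
i=16: fresh scan; Z[16]=1 scan→box=[16,17)
i=17: fresh scan; Z[17]=0
i=18: fresh scan; Z[18]=0
i=19: fresh scan; Z[19]=1 scan→box=[19,20)
i=20: fresh scan; Z[20]=0
i=21: fresh scan; Z[21]=3 scan→box=[21,24)
i=22: min(r-i=2, Z[1]=0)=0; Z[22]=0
i=23: min(r-i=1, Z[2]=0)=0; Z[23]=0
i=24: fresh scan; Z[24]=0
i=25: fresh scan; Z[25]=1 scan→box=[25,26)
i=26: fresh scan; Z[26]=2 scan→box=[26,28)
i=27: min(r-i=1, Z[1]=0)=0; Z[27]=0

[28, 0, 0, 0, 0, 3, 0, 0, 0, 0, 0, 0, 4, 0, 0, 0, 1, 0, 0, 1, 0, 3, 0, 0, 0, 1, 2, 0]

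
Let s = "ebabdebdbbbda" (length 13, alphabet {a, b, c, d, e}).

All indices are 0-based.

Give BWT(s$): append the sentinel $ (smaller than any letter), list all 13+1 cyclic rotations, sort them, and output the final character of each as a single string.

adbedbbeabbb$d

rank  rotation        last
    0  $ebabdebdbbbda  a
    1  a$ebabdebdbbbd  d
    2  abdebdbbbda$eb  b
    3  babdebdbbbda$e  e
    4  bbbda$ebabdebd  d
    5  bbda$ebabdebdb  b
    6  bda$ebabdebdbb  b
    7  bdbbbda$ebabde  e
    8  bdebdbbbda$eba  a
    9  da$ebabdebdbbb  b
   10  dbbbda$ebabdeb  b
   11  debdbbbda$ebab  b
   12  ebabdebdbbbda$  $
   13  ebdbbbda$ebabd  d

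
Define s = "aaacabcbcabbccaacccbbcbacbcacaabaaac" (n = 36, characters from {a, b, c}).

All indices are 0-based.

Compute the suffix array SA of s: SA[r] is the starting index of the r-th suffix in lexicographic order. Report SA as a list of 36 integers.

[32, 0, 29, 33, 1, 14, 30, 9, 4, 34, 27, 2, 23, 15, 31, 22, 19, 10, 7, 25, 20, 5, 11, 35, 28, 13, 8, 3, 26, 21, 18, 6, 24, 12, 17, 16]

rank→(start, suffix):
  0 → (32, 'aaac')
  1 → (0, 'aaacabcbcabbccaacccbbcbacbcacaabaaac')
  2 → (29, 'aabaaac')
  3 → (33, 'aac')
  4 → (1, 'aacabcbcabbccaacccbbcbacbcacaabaaac')
  5 → (14, 'aacccbbcbacbcacaabaaac')
  6 → (30, 'abaaac')
  7 → (9, 'abbccaacccbbcbacbcacaabaaac')
  8 → (4, 'abcbcabbccaacccbbcbacbcacaabaaac')
  9 → (34, 'ac')
  10 → (27, 'acaabaaac')
  11 → (2, 'acabcbcabbccaacccbbcbacbcacaabaaac')
  12 → (23, 'acbcacaabaaac')
  13 → (15, 'acccbbcbacbcacaabaaac')
  14 → (31, 'baaac')
  15 → (22, 'bacbcacaabaaac')
  16 → (19, 'bbcbacbcacaabaaac')
  17 → (10, 'bbccaacccbbcbacbcacaabaaac')
  18 → (7, 'bcabbccaacccbbcbacbcacaabaaac')
  19 → (25, 'bcacaabaaac')
  20 → (20, 'bcbacbcacaabaaac')
  21 → (5, 'bcbcabbccaacccbbcbacbcacaabaaac')
  22 → (11, 'bccaacccbbcbacbcacaabaaac')
  23 → (35, 'c')
  24 → (28, 'caabaaac')
  25 → (13, 'caacccbbcbacbcacaabaaac')
  26 → (8, 'cabbccaacccbbcbacbcacaabaaac')
  27 → (3, 'cabcbcabbccaacccbbcbacbcacaabaaac')
  28 → (26, 'cacaabaaac')
  29 → (21, 'cbacbcacaabaaac')
  30 → (18, 'cbbcbacbcacaabaaac')
  31 → (6, 'cbcabbccaacccbbcbacbcacaabaaac')
  32 → (24, 'cbcacaabaaac')
  33 → (12, 'ccaacccbbcbacbcacaabaaac')
  34 → (17, 'ccbbcbacbcacaabaaac')
  35 → (16, 'cccbbcbacbcacaabaaac')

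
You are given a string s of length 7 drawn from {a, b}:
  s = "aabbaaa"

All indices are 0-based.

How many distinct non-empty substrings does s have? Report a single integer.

rank | idx | suffix
   0 |   6 | a
   1 |   5 | aa
   2 |   4 | aaa
   3 |   0 | aabbaaa
   4 |   1 | abbaaa
   5 |   3 | baaa
   6 |   2 | bbaaa

SA = [6, 5, 4, 0, 1, 3, 2]
rank  pair      lcp
   1  s[6:],s[5:]  1  'a'
   2  s[5:],s[4:]  2  'aa'
   3  s[4:],s[0:]  2  'aa'
   4  s[0:],s[1:]  1  'a'
   5  s[1:],s[3:]  0  ''
   6  s[3:],s[2:]  1  'b'

n(n+1)/2 = 7·8/2 = 28
Σ LCP = 0 + 1 + 2 + 2 + 1 + 0 + 1 = 7
distinct = 28 − 7 = 21

21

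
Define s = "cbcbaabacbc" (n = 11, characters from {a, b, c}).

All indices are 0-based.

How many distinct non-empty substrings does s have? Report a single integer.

53

sorted suffixes:
  #0 SA[0]=4  'aabacbc'
  #1 SA[1]=5  'abacbc'
  #2 SA[2]=7  'acbc'
  #3 SA[3]=3  'baabacbc'
  #4 SA[4]=6  'bacbc'
  #5 SA[5]=9  'bc'
  #6 SA[6]=1  'bcbaabacbc'
  #7 SA[7]=10  'c'
  #8 SA[8]=2  'cbaabacbc'
  #9 SA[9]=8  'cbc'
  #10 SA[10]=0  'cbcbaabacbc'

SA = [4, 5, 7, 3, 6, 9, 1, 10, 2, 8, 0]
[i] adj suffixes → lcp
  [1] 4/5 → 1 ('a')
  [2] 5/7 → 1 ('a')
  [3] 7/3 → 0 ('')
  [4] 3/6 → 2 ('ba')
  [5] 6/9 → 1 ('b')
  [6] 9/1 → 2 ('bc')
  [7] 1/10 → 0 ('')
  [8] 10/2 → 1 ('c')
  [9] 2/8 → 2 ('cb')
  [10] 8/0 → 3 ('cbc')

n(n+1)/2 = 11·12/2 = 66
Σ LCP = 0 + 1 + 1 + 0 + 2 + 1 + 2 + 0 + 1 + 2 + 3 = 13
distinct = 66 − 13 = 53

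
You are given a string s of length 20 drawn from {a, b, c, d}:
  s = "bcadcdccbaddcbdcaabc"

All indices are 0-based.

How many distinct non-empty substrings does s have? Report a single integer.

sorted suffixes:
  #0 SA[0]=16  'aabc'
  #1 SA[1]=17  'abc'
  #2 SA[2]=2  'adcdccbaddcbdcaabc'
  #3 SA[3]=9  'addcbdcaabc'
  #4 SA[4]=8  'baddcbdcaabc'
  #5 SA[5]=18  'bc'
  #6 SA[6]=0  'bcadcdccbaddcbdcaabc'
  #7 SA[7]=13  'bdcaabc'
  #8 SA[8]=19  'c'
  #9 SA[9]=15  'caabc'
  #10 SA[10]=1  'cadcdccbaddcbdcaabc'
  #11 SA[11]=7  'cbaddcbdcaabc'
  #12 SA[12]=12  'cbdcaabc'
  #13 SA[13]=6  'ccbaddcbdcaabc'
  #14 SA[14]=4  'cdccbaddcbdcaabc'
  #15 SA[15]=14  'dcaabc'
  #16 SA[16]=11  'dcbdcaabc'
  #17 SA[17]=5  'dccbaddcbdcaabc'
  #18 SA[18]=3  'dcdccbaddcbdcaabc'
  #19 SA[19]=10  'ddcbdcaabc'

SA = [16, 17, 2, 9, 8, 18, 0, 13, 19, 15, 1, 7, 12, 6, 4, 14, 11, 5, 3, 10]
[i] adj suffixes → lcp
  [1] 16/17 → 1 ('a')
  [2] 17/2 → 1 ('a')
  [3] 2/9 → 2 ('ad')
  [4] 9/8 → 0 ('')
  [5] 8/18 → 1 ('b')
  [6] 18/0 → 2 ('bc')
  [7] 0/13 → 1 ('b')
  [8] 13/19 → 0 ('')
  [9] 19/15 → 1 ('c')
  [10] 15/1 → 2 ('ca')
  [11] 1/7 → 1 ('c')
  [12] 7/12 → 2 ('cb')
  [13] 12/6 → 1 ('c')
  [14] 6/4 → 1 ('c')
  [15] 4/14 → 0 ('')
  [16] 14/11 → 2 ('dc')
  [17] 11/5 → 2 ('dc')
  [18] 5/3 → 2 ('dc')
  [19] 3/10 → 1 ('d')

n(n+1)/2 = 20·21/2 = 210
Σ LCP = 0 + 1 + 1 + 2 + 0 + 1 + 2 + 1 + 0 + 1 + 2 + 1 + 2 + 1 + 1 + 0 + 2 + 2 + 2 + 1 = 23
distinct = 210 − 23 = 187

187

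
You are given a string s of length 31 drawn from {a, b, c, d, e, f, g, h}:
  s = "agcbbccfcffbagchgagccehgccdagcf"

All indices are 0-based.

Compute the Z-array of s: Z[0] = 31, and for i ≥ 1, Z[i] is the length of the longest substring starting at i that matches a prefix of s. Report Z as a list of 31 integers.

Z[0]=31
i=1: i≥r, start 0; Z[1]=0
i=2: i≥r, start 0; Z[2]=0
i=3: i≥r, start 0; Z[3]=0
i=4: i≥r, start 0; Z[4]=0
i=5: i≥r, start 0; Z[5]=0
i=6: i≥r, start 0; Z[6]=0
i=7: i≥r, start 0; Z[7]=0
i=8: i≥r, start 0; Z[8]=0
i=9: i≥r, start 0; Z[9]=0
i=10: i≥r, start 0; Z[10]=0
i=11: i≥r, start 0; Z[11]=0
i=12: i≥r, start 0; Z[12]=3 scan→box=[12,15)
i=13: min(r-i=2, Z[1]=0)=0; Z[13]=0
i=14: min(r-i=1, Z[2]=0)=0; Z[14]=0
i=15: i≥r, start 0; Z[15]=0
i=16: i≥r, start 0; Z[16]=0
i=17: i≥r, start 0; Z[17]=3 scan→box=[17,20)
i=18: min(r-i=2, Z[1]=0)=0; Z[18]=0
i=19: min(r-i=1, Z[2]=0)=0; Z[19]=0
i=20: i≥r, start 0; Z[20]=0
i=21: i≥r, start 0; Z[21]=0
i=22: i≥r, start 0; Z[22]=0
i=23: i≥r, start 0; Z[23]=0
i=24: i≥r, start 0; Z[24]=0
i=25: i≥r, start 0; Z[25]=0
i=26: i≥r, start 0; Z[26]=0
i=27: i≥r, start 0; Z[27]=3 scan→box=[27,30)
i=28: min(r-i=2, Z[1]=0)=0; Z[28]=0
i=29: min(r-i=1, Z[2]=0)=0; Z[29]=0
i=30: i≥r, start 0; Z[30]=0

[31, 0, 0, 0, 0, 0, 0, 0, 0, 0, 0, 0, 3, 0, 0, 0, 0, 3, 0, 0, 0, 0, 0, 0, 0, 0, 0, 3, 0, 0, 0]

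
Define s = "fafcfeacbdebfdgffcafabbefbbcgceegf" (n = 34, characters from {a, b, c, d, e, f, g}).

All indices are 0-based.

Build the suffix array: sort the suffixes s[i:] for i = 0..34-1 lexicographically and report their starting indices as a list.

rank | idx | suffix
   0 |  20 | abbefbbcgceegf
   1 |   6 | acbdebfdgffcafabbefbbcgceegf
   2 |  18 | afabbefbbcgceegf
   3 |   1 | afcfeacbdebfdgffcafabbefbbcgceegf
   4 |  25 | bbcgceegf
   5 |  21 | bbefbbcgceegf
   6 |  26 | bcgceegf
   7 |   8 | bdebfdgffcafabbefbbcgceegf
   8 |  22 | befbbcgceegf
   9 |  11 | bfdgffcafabbefbbcgceegf
  10 |  17 | cafabbefbbcgceegf
  11 |   7 | cbdebfdgffcafabbefbbcgceegf
  12 |  29 | ceegf
  13 |   3 | cfeacbdebfdgffcafabbefbbcgceegf
  14 |  27 | cgceegf
  15 |   9 | debfdgffcafabbefbbcgceegf
  16 |  13 | dgffcafabbefbbcgceegf
  17 |   5 | eacbdebfdgffcafabbefbbcgceegf
  18 |  10 | ebfdgffcafabbefbbcgceegf
  19 |  30 | eegf
  20 |  23 | efbbcgceegf
  21 |  31 | egf
  22 |  33 | f
  23 |  19 | fabbefbbcgceegf
  24 |   0 | fafcfeacbdebfdgffcafabbefbbcgceegf
  25 |  24 | fbbcgceegf
  26 |  16 | fcafabbefbbcgceegf
  27 |   2 | fcfeacbdebfdgffcafabbefbbcgceegf
  28 |  12 | fdgffcafabbefbbcgceegf
  29 |   4 | feacbdebfdgffcafabbefbbcgceegf
  30 |  15 | ffcafabbefbbcgceegf
  31 |  28 | gceegf
  32 |  32 | gf
  33 |  14 | gffcafabbefbbcgceegf

[20, 6, 18, 1, 25, 21, 26, 8, 22, 11, 17, 7, 29, 3, 27, 9, 13, 5, 10, 30, 23, 31, 33, 19, 0, 24, 16, 2, 12, 4, 15, 28, 32, 14]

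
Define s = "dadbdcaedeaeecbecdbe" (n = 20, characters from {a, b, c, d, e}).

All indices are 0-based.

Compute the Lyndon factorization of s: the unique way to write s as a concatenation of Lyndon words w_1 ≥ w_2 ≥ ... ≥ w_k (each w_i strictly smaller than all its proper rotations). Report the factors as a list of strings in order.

["d", "adbdcaedeaeecbecdbe"]

emit factor 1: 'd' (i=0, period=1)
emit factor 2: 'adbdcaedeaeecbecdbe' (i=1, period=19)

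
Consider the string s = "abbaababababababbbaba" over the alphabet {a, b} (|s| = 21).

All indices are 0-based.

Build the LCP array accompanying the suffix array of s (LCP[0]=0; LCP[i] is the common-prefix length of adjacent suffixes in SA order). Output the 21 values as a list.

rank→(start, suffix):
  0 → (20, 'a')
  1 → (3, 'aababababababbbaba')
  2 → (18, 'aba')
  3 → (4, 'ababababababbbaba')
  4 → (6, 'abababababbbaba')
  5 → (8, 'ababababbbaba')
  6 → (10, 'abababbbaba')
  7 → (12, 'ababbbaba')
  8 → (0, 'abbaababababababbbaba')
  9 → (14, 'abbbaba')
  10 → (19, 'ba')
  11 → (2, 'baababababababbbaba')
  12 → (17, 'baba')
  13 → (5, 'babababababbbaba')
  14 → (7, 'bababababbbaba')
  15 → (9, 'babababbbaba')
  16 → (11, 'bababbbaba')
  17 → (13, 'babbbaba')
  18 → (1, 'bbaababababababbbaba')
  19 → (16, 'bbaba')
  20 → (15, 'bbbaba')

SA = [20, 3, 18, 4, 6, 8, 10, 12, 0, 14, 19, 2, 17, 5, 7, 9, 11, 13, 1, 16, 15]
rank  pair      lcp
   1  s[20:],s[3:]  1  'a'
   2  s[3:],s[18:]  1  'a'
   3  s[18:],s[4:]  3  'aba'
   4  s[4:],s[6:]  10  'ababababab'
   5  s[6:],s[8:]  8  'abababab'
   6  s[8:],s[10:]  6  'ababab'
   7  s[10:],s[12:]  4  'abab'
   8  s[12:],s[0:]  2  'ab'
   9  s[0:],s[14:]  3  'abb'
  10  s[14:],s[19:]  0  ''
  11  s[19:],s[2:]  2  'ba'
  12  s[2:],s[17:]  2  'ba'
  13  s[17:],s[5:]  4  'baba'
  14  s[5:],s[7:]  9  'babababab'
  15  s[7:],s[9:]  7  'bababab'
  16  s[9:],s[11:]  5  'babab'
  17  s[11:],s[13:]  3  'bab'
  18  s[13:],s[1:]  1  'b'
  19  s[1:],s[16:]  3  'bba'
  20  s[16:],s[15:]  2  'bb'

[0, 1, 1, 3, 10, 8, 6, 4, 2, 3, 0, 2, 2, 4, 9, 7, 5, 3, 1, 3, 2]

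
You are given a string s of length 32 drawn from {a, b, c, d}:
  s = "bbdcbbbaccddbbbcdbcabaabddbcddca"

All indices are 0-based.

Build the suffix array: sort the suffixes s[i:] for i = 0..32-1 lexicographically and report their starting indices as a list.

[31, 21, 19, 22, 7, 20, 6, 5, 4, 12, 13, 0, 17, 14, 26, 1, 23, 30, 18, 3, 8, 15, 9, 27, 11, 16, 25, 29, 2, 10, 24, 28]

sorted suffixes:
  #0 SA[0]=31  'a'
  #1 SA[1]=21  'aabddbcddca'
  #2 SA[2]=19  'abaabddbcddca'
  #3 SA[3]=22  'abddbcddca'
  #4 SA[4]=7  'accddbbbcdbcabaabddbcddca'
  #5 SA[5]=20  'baabddbcddca'
  #6 SA[6]=6  'baccddbbbcdbcabaabddbcddca'
  #7 SA[7]=5  'bbaccddbbbcdbcabaabddbcddca'
  #8 SA[8]=4  'bbbaccddbbbcdbcabaabddbcddca'
  #9 SA[9]=12  'bbbcdbcabaabddbcddca'
  #10 SA[10]=13  'bbcdbcabaabddbcddca'
  #11 SA[11]=0  'bbdcbbbaccddbbbcdbcabaabddbcddca'
  #12 SA[12]=17  'bcabaabddbcddca'
  #13 SA[13]=14  'bcdbcabaabddbcddca'
  #14 SA[14]=26  'bcddca'
  #15 SA[15]=1  'bdcbbbaccddbbbcdbcabaabddbcddca'
  #16 SA[16]=23  'bddbcddca'
  #17 SA[17]=30  'ca'
  #18 SA[18]=18  'cabaabddbcddca'
  #19 SA[19]=3  'cbbbaccddbbbcdbcabaabddbcddca'
  #20 SA[20]=8  'ccddbbbcdbcabaabddbcddca'
  #21 SA[21]=15  'cdbcabaabddbcddca'
  #22 SA[22]=9  'cddbbbcdbcabaabddbcddca'
  #23 SA[23]=27  'cddca'
  #24 SA[24]=11  'dbbbcdbcabaabddbcddca'
  #25 SA[25]=16  'dbcabaabddbcddca'
  #26 SA[26]=25  'dbcddca'
  #27 SA[27]=29  'dca'
  #28 SA[28]=2  'dcbbbaccddbbbcdbcabaabddbcddca'
  #29 SA[29]=10  'ddbbbcdbcabaabddbcddca'
  #30 SA[30]=24  'ddbcddca'
  #31 SA[31]=28  'ddca'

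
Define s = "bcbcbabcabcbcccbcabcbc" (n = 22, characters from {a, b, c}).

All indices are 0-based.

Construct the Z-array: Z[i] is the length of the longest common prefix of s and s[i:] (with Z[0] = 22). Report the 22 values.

[22, 0, 3, 0, 1, 0, 2, 0, 0, 4, 0, 2, 0, 0, 0, 2, 0, 0, 4, 0, 2, 0]

Z[0]=22
i=1: fresh scan; Z[1]=0
i=2: fresh scan; Z[2]=3 extend→box=[2,5)
i=3: min(r-i=2, Z[1]=0)=0; Z[3]=0
i=4: min(r-i=1, Z[2]=3)=1; Z[4]=1
i=5: fresh scan; Z[5]=0
i=6: fresh scan; Z[6]=2 extend→box=[6,8)
i=7: min(r-i=1, Z[1]=0)=0; Z[7]=0
i=8: fresh scan; Z[8]=0
i=9: fresh scan; Z[9]=4 extend→box=[9,13)
i=10: min(r-i=3, Z[1]=0)=0; Z[10]=0
i=11: min(r-i=2, Z[2]=3)=2; Z[11]=2
i=12: min(r-i=1, Z[3]=0)=0; Z[12]=0
i=13: fresh scan; Z[13]=0
i=14: fresh scan; Z[14]=0
i=15: fresh scan; Z[15]=2 extend→box=[15,17)
i=16: min(r-i=1, Z[1]=0)=0; Z[16]=0
i=17: fresh scan; Z[17]=0
i=18: fresh scan; Z[18]=4 extend→box=[18,22)
i=19: min(r-i=3, Z[1]=0)=0; Z[19]=0
i=20: min(r-i=2, Z[2]=3)=2; Z[20]=2
i=21: min(r-i=1, Z[3]=0)=0; Z[21]=0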